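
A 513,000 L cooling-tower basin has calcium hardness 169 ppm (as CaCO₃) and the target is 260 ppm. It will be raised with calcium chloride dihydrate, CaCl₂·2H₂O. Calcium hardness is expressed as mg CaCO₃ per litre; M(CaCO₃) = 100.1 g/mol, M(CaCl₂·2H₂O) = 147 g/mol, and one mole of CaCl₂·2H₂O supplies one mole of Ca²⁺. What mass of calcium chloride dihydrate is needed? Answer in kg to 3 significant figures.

Hardness to add: (260 − 169) = 91 mg/L as CaCO₃ × 513,000 L = 46,680 g as CaCO₃.
Moles of Ca²⁺ (1 mol Ca²⁺ ≡ 1 mol CaCO₃): 46,680 / 100.1 g/mol = 466.4 mol.
Mass of CaCl₂·2H₂O: 466.4 × 147 = 68,560 g.

68.6 kg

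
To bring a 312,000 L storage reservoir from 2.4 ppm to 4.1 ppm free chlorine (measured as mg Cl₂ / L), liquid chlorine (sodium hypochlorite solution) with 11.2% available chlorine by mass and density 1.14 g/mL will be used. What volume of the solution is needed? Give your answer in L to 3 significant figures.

4.15 L

Chlorine deficit: 4.1 − 2.4 = 1.7 ppm = 1.7 mg/L as Cl₂.
Cl₂ equivalent needed: 1.7 mg/L × 312,000 L = 530,400 mg = 530.4 g.
Product at 11.2% available chlorine: 530.4 / 0.112 = 4736 g.
Volume at density 1.14 g/mL: 4736 g ÷ 1.14 g/mL = 4154 mL.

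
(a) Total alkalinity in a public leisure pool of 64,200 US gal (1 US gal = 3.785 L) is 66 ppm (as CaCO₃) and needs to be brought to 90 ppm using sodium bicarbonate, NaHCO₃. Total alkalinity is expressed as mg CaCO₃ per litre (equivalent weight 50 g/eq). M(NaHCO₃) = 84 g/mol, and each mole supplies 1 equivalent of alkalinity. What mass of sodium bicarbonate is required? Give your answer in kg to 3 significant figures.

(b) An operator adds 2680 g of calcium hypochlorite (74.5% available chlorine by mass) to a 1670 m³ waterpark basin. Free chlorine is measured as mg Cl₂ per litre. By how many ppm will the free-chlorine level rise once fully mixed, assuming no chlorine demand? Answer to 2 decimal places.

(a) Volume: 64,200 US gal × 3.785 L/gal = 242,997 L.
(a) Alkalinity to add: (90 − 66) = 24 mg/L as CaCO₃ × 242,997 L = 5832 g as CaCO₃.
(a) Equivalents: 5832 g ÷ 50 g/eq = 116.6 eq.
(a) NaHCO₃ supplies 1 eq per mole → 116.6 mol.
(a) Mass: 116.6 mol × 84 g/mol = 9798 g.

(b) Volume: 1670 m³ = 1,670,000 L.
(b) Available chlorine delivered: 2680 g × 0.745 = 1997 g as Cl₂.
(b) Concentration rise: 1997 g / 1,670,000 L = 1.196 mg/L = 1.20 ppm.

(a) 9.80 kg; (b) 1.20 ppm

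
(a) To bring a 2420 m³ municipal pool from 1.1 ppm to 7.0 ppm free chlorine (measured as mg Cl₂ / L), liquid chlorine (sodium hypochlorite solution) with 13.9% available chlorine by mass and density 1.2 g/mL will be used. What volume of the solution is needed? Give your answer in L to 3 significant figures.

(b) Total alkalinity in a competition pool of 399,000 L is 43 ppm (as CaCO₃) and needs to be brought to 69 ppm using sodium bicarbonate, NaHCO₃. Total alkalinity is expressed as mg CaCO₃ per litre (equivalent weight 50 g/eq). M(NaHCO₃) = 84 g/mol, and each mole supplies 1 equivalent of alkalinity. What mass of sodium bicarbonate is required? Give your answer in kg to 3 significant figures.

(a) 85.6 L; (b) 17.4 kg

(a) Volume: 2420 m³ = 2,420,000 L.
(a) Chlorine deficit: 7.0 − 1.1 = 5.9 ppm = 5.9 mg/L as Cl₂.
(a) Cl₂ equivalent needed: 5.9 mg/L × 2,420,000 L = 14,280,000 mg = 14,280 g.
(a) Product at 13.9% available chlorine: 14,280 / 0.139 = 102,700 g.
(a) Volume at density 1.2 g/mL: 102,700 g ÷ 1.2 g/mL = 85,600 mL.

(b) Alkalinity to add: (69 − 43) = 26 mg/L as CaCO₃ × 399,000 L = 10,370 g as CaCO₃.
(b) Equivalents: 10,370 g ÷ 50 g/eq = 207.5 eq.
(b) NaHCO₃ supplies 1 eq per mole → 207.5 mol.
(b) Mass: 207.5 mol × 84 g/mol = 17,430 g.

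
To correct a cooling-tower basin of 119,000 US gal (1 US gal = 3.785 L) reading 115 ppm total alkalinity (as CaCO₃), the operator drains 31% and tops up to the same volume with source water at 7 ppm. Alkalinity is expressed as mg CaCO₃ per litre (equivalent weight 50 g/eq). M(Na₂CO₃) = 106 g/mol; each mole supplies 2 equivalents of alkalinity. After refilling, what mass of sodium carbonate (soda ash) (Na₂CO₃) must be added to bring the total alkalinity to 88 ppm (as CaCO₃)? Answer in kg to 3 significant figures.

3.09 kg

Volume: 119,000 US gal × 3.785 L/gal = 450,415 L.
After draining 31% and refilling: 115 × 0.69 + 7 × 0.31 = 81.52 ppm.
Deficit to target: 88 − 81.52 = 6.48 mg/L.
As CaCO₃: 6.48 mg/L × 450,415 L = 2919 g; ÷ 50 g/eq ÷ 2 = 29.19 mol Na₂CO₃.
Mass: 29.19 × 106 = 3094 g.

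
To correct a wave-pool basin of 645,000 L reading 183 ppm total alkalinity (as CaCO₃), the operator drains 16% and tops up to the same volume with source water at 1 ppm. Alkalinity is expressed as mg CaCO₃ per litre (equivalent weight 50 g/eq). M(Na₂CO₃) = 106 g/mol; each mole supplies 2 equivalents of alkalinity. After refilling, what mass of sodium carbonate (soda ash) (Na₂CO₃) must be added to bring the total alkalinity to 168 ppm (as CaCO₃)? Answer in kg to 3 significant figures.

After draining 16% and refilling: 183 × 0.84 + 1 × 0.16 = 153.88 ppm.
Deficit to target: 168 − 153.88 = 14.12 mg/L.
As CaCO₃: 14.12 mg/L × 645,000 L = 9107 g; ÷ 50 g/eq ÷ 2 = 91.07 mol Na₂CO₃.
Mass: 91.07 × 106 = 9654 g.

9.65 kg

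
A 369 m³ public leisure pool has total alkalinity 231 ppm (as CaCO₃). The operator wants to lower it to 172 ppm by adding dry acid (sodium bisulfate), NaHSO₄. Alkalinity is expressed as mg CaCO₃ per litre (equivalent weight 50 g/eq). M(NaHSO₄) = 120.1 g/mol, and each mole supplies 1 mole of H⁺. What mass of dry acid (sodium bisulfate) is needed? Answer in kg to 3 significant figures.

Volume: 369 m³ = 369,000 L.
Alkalinity to neutralize: (231 − 172) = 59 mg/L as CaCO₃ × 369,000 L = 21,770 g as CaCO₃.
Equivalents of H⁺ required: 21,770 ÷ 50 g/eq = 435.4 eq = 435.4 mol NaHSO₄.
Mass of NaHSO₄: 435.4 × 120.1 = 52,290 g.

52.3 kg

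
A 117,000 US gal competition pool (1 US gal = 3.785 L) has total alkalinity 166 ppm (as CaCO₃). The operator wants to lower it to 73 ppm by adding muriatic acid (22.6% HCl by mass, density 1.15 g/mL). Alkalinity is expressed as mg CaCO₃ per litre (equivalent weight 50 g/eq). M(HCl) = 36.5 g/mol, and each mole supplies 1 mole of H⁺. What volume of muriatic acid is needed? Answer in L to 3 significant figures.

116 L

Volume: 117,000 US gal × 3.785 L/gal = 442,845 L.
Alkalinity to neutralize: (166 − 73) = 93 mg/L as CaCO₃ × 442,845 L = 41,180 g as CaCO₃.
Equivalents of H⁺ required: 41,180 ÷ 50 g/eq = 823.7 eq = 823.7 mol HCl.
Mass of HCl: 823.7 × 36.5 = 30,060 g.
Mass of 22.6% solution: 30,060 / 0.226 = 133,000 g.
Volume: 133,000 g ÷ 1.15 g/mL = 115,700 mL.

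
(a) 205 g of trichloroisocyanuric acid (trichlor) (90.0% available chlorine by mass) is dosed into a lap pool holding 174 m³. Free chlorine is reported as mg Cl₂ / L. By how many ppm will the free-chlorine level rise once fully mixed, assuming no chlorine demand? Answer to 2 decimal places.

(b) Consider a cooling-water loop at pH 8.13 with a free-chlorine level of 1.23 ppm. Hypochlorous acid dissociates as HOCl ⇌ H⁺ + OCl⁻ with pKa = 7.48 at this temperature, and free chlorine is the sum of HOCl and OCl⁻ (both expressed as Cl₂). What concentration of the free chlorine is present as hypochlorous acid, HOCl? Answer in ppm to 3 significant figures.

(a) 1.06 ppm; (b) 0.225 ppm

(a) Volume: 174 m³ = 174,000 L.
(a) Available chlorine delivered: 205 g × 0.9 = 184.5 g as Cl₂.
(a) Concentration rise: 184.5 g / 174,000 L = 1.06 mg/L = 1.06 ppm.

(b) [OCl⁻]/[HOCl] = 10^(pH − pKa) = 10^(8.13 − 7.48) = 10^0.65 = 4.467.
(b) Fraction as HOCl = 1 / (1 + 4.467) = 0.1829.
(b) HOCl = 0.1829 × 1.23 ppm = 0.225 ppm.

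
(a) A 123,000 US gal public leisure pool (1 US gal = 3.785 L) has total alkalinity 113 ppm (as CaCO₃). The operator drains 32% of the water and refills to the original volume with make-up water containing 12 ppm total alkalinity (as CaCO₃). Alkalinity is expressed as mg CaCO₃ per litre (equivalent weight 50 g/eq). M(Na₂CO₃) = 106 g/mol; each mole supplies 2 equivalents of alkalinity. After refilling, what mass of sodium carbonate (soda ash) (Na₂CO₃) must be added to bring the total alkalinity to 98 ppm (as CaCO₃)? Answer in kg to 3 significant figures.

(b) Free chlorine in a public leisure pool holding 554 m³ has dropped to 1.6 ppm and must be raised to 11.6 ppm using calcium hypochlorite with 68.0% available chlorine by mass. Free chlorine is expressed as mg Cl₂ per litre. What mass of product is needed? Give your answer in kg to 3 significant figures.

(a) 8.55 kg; (b) 8.15 kg

(a) Volume: 123,000 US gal × 3.785 L/gal = 465,555 L.
(a) After draining 32% and refilling: 113 × 0.68 + 12 × 0.32 = 80.68 ppm.
(a) Deficit to target: 98 − 80.68 = 17.32 mg/L.
(a) As CaCO₃: 17.32 mg/L × 465,555 L = 8063 g; ÷ 50 g/eq ÷ 2 = 80.63 mol Na₂CO₃.
(a) Mass: 80.63 × 106 = 8547 g.

(b) Volume: 554 m³ = 554,000 L.
(b) Chlorine deficit: 11.6 − 1.6 = 10 ppm = 10 mg/L as Cl₂.
(b) Cl₂ equivalent needed: 10 mg/L × 554,000 L = 5,540,000 mg = 5540 g.
(b) Product at 68.0% available chlorine: 5540 / 0.68 = 8147 g.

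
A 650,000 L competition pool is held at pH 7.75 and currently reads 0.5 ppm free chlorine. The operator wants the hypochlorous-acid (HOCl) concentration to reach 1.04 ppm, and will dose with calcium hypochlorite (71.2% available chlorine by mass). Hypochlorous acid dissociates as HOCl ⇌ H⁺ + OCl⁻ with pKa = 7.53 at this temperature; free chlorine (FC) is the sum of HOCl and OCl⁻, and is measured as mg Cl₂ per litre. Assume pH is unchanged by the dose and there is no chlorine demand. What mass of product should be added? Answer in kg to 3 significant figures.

2.07 kg

[OCl⁻]/[HOCl] = 10^(pH − pKa) = 10^(7.75 − 7.53) = 1.66; fraction as HOCl = 1/(1 + 1.66) = 0.376.
Free chlorine required for 1.04 ppm HOCl: 1.04 / 0.376 = 2.766 ppm.
FC to add: 2.766 − 0.5 = 2.266 mg/L as Cl₂.
Cl₂ equivalent: 2.266 mg/L × 650,000 L = 1473 g.
Product at 71.2% available Cl: 1473 / 0.712 = 2069 g.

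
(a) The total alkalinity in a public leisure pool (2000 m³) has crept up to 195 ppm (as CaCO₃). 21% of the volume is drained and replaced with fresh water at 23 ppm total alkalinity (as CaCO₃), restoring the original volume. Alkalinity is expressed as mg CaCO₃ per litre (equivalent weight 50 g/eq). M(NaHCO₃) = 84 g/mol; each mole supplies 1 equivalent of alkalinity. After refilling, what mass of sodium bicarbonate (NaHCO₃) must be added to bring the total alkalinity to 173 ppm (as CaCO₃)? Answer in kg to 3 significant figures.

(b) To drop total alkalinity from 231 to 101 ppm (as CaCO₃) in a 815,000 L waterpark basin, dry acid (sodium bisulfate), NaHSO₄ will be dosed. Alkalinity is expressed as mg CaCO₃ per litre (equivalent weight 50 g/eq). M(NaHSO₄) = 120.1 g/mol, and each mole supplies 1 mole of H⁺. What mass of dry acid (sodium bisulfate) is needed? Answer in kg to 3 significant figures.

(a) 47.4 kg; (b) 254 kg

(a) Volume: 2000 m³ = 2,000,000 L.
(a) After draining 21% and refilling: 195 × 0.79 + 23 × 0.21 = 158.88 ppm.
(a) Deficit to target: 173 − 158.88 = 14.12 mg/L.
(a) As CaCO₃: 14.12 mg/L × 2,000,000 L = 28,240 g; ÷ 50 g/eq ÷ 1 = 564.8 mol NaHCO₃.
(a) Mass: 564.8 × 84 = 47,440 g.

(b) Alkalinity to neutralize: (231 − 101) = 130 mg/L as CaCO₃ × 815,000 L = 106,000 g as CaCO₃.
(b) Equivalents of H⁺ required: 106,000 ÷ 50 g/eq = 2119 eq = 2119 mol NaHSO₄.
(b) Mass of NaHSO₄: 2119 × 120.1 = 254,500 g.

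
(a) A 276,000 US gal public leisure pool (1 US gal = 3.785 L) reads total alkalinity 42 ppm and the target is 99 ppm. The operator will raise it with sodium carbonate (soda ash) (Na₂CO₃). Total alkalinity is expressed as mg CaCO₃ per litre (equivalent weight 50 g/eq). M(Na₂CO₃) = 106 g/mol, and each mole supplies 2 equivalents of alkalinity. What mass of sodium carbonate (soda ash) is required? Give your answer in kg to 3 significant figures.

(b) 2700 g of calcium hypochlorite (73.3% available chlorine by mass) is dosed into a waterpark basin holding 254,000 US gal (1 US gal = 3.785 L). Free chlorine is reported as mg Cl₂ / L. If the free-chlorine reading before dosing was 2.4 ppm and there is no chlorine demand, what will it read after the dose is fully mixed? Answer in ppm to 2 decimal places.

(a) 63.1 kg; (b) 4.46 ppm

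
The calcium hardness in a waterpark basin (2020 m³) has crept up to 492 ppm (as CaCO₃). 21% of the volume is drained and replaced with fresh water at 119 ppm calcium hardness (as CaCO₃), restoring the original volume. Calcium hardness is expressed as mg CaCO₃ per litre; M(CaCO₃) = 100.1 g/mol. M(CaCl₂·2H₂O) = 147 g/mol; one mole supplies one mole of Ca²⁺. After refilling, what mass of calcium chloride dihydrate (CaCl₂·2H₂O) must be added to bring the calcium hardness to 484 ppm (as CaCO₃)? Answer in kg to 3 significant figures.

Volume: 2020 m³ = 2,020,000 L.
After draining 21% and refilling: 492 × 0.79 + 119 × 0.21 = 413.67 ppm.
Deficit to target: 484 − 413.67 = 70.33 mg/L.
As CaCO₃: 70.33 mg/L × 2,020,000 L = 142,100 g; ÷ 100.1 = 1419 mol Ca²⁺.
Mass: 1419 × 147 = 208,600 g.

209 kg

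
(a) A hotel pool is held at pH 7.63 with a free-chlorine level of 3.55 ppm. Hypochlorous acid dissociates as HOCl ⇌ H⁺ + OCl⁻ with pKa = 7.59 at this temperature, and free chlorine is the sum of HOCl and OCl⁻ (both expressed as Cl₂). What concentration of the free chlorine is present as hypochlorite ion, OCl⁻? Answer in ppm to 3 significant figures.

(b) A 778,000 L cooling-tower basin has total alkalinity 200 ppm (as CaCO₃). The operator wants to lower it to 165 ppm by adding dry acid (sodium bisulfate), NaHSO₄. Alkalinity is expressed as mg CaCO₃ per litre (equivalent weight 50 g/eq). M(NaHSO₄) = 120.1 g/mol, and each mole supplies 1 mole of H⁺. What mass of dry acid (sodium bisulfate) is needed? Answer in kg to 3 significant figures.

(a) 1.86 ppm; (b) 65.4 kg

(a) [OCl⁻]/[HOCl] = 10^(pH − pKa) = 10^(7.63 − 7.59) = 10^0.04 = 1.096.
(a) Fraction as HOCl = 1 / (1 + 1.096) = 0.477.
(a) OCl⁻ = (1 − 0.477) × 3.55 ppm = 1.857 ppm.

(b) Alkalinity to neutralize: (200 − 165) = 35 mg/L as CaCO₃ × 778,000 L = 27,230 g as CaCO₃.
(b) Equivalents of H⁺ required: 27,230 ÷ 50 g/eq = 544.6 eq = 544.6 mol NaHSO₄.
(b) Mass of NaHSO₄: 544.6 × 120.1 = 65,410 g.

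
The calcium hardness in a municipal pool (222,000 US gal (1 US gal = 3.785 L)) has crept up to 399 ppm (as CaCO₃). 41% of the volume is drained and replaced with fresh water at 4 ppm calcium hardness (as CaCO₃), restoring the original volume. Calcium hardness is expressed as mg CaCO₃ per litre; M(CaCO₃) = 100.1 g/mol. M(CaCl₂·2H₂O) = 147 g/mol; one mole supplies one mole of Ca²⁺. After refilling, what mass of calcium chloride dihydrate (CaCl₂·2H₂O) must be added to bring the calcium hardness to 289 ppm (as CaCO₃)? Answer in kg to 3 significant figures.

Volume: 222,000 US gal × 3.785 L/gal = 840,270 L.
After draining 41% and refilling: 399 × 0.59 + 4 × 0.41 = 237.05 ppm.
Deficit to target: 289 − 237.05 = 51.95 mg/L.
As CaCO₃: 51.95 mg/L × 840,270 L = 43,650 g; ÷ 100.1 = 436.1 mol Ca²⁺.
Mass: 436.1 × 147 = 64,100 g.

64.1 kg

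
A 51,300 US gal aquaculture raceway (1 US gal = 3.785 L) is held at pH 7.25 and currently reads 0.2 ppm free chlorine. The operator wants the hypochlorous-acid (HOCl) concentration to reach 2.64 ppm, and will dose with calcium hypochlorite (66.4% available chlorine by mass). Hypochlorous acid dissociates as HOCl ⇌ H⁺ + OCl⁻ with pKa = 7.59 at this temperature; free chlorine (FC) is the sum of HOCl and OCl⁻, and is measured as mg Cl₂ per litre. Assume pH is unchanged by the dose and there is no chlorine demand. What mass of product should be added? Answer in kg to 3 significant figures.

Volume: 51,300 US gal × 3.785 L/gal = 194,170 L.
[OCl⁻]/[HOCl] = 10^(pH − pKa) = 10^(7.25 − 7.59) = 0.4571; fraction as HOCl = 1/(1 + 0.4571) = 0.6863.
Free chlorine required for 2.64 ppm HOCl: 2.64 / 0.6863 = 3.847 ppm.
FC to add: 3.847 − 0.2 = 3.647 mg/L as Cl₂.
Cl₂ equivalent: 3.647 mg/L × 194,170 L = 708.1 g.
Product at 66.4% available Cl: 708.1 / 0.664 = 1066 g.

1.07 kg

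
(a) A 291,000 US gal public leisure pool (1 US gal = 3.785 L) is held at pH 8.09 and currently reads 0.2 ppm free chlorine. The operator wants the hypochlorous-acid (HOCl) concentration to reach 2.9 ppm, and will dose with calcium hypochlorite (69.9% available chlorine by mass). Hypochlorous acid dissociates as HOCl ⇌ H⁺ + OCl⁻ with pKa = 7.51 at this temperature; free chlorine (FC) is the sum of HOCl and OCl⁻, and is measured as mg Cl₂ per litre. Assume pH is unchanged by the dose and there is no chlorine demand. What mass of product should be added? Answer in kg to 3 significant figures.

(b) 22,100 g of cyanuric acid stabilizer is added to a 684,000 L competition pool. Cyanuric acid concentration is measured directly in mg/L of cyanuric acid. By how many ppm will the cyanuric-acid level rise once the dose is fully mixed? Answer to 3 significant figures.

(a) 21.6 kg; (b) 32.3 ppm

(a) Volume: 291,000 US gal × 3.785 L/gal = 1,101,435 L.
(a) [OCl⁻]/[HOCl] = 10^(pH − pKa) = 10^(8.09 − 7.51) = 3.802; fraction as HOCl = 1/(1 + 3.802) = 0.2083.
(a) Free chlorine required for 2.9 ppm HOCl: 2.9 / 0.2083 = 13.93 ppm.
(a) FC to add: 13.93 − 0.2 = 13.73 mg/L as Cl₂.
(a) Cl₂ equivalent: 13.73 mg/L × 1,101,435 L = 15,120 g.
(a) Product at 69.9% available Cl: 15,120 / 0.699 = 21,630 g.

(b) Rise: 22,100 g / 684,000 L × 1000 = 32.31 mg/L.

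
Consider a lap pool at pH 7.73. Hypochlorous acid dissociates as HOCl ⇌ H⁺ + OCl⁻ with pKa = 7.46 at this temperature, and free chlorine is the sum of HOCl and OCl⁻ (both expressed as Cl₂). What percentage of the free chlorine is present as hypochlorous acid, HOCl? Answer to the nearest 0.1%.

[OCl⁻]/[HOCl] = 10^(pH − pKa) = 10^(7.73 − 7.46) = 10^0.27 = 1.862.
Fraction as HOCl = 1 / (1 + 1.862) = 0.3494.

34.9%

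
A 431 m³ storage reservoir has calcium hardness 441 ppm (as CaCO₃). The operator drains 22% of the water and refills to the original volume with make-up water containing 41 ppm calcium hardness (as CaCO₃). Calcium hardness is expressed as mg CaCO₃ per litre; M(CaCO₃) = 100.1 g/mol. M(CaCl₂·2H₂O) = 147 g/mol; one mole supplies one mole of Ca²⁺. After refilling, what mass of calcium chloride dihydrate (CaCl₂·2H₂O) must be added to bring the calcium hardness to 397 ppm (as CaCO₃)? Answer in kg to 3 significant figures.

27.8 kg

Volume: 431 m³ = 431,000 L.
After draining 22% and refilling: 441 × 0.78 + 41 × 0.22 = 353 ppm.
Deficit to target: 397 − 353 = 44 mg/L.
As CaCO₃: 44 mg/L × 431,000 L = 18,960 g; ÷ 100.1 = 189.5 mol Ca²⁺.
Mass: 189.5 × 147 = 27,850 g.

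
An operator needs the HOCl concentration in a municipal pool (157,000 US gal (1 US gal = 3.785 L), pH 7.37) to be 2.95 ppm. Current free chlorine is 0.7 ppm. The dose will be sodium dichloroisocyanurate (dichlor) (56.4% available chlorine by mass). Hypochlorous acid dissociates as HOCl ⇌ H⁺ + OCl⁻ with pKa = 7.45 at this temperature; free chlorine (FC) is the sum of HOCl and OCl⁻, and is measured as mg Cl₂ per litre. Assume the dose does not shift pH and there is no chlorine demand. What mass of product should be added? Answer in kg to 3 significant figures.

4.96 kg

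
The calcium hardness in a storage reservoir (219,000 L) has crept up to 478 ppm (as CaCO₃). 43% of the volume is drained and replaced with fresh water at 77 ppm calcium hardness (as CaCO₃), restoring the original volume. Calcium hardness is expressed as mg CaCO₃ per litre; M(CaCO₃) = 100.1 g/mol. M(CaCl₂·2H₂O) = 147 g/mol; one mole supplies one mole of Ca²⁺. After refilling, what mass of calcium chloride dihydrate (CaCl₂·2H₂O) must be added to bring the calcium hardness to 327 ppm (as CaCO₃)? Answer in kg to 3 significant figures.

After draining 43% and refilling: 478 × 0.57 + 77 × 0.43 = 305.57 ppm.
Deficit to target: 327 − 305.57 = 21.43 mg/L.
As CaCO₃: 21.43 mg/L × 219,000 L = 4693 g; ÷ 100.1 = 46.88 mol Ca²⁺.
Mass: 46.88 × 147 = 6892 g.

6.89 kg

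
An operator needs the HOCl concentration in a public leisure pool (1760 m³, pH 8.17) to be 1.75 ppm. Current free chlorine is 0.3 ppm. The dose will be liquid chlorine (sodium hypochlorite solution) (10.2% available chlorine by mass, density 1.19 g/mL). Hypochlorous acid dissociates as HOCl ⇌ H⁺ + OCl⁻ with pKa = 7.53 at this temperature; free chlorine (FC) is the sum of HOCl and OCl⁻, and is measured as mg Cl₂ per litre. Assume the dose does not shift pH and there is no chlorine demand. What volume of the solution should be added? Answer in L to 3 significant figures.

132 L

Volume: 1760 m³ = 1,760,000 L.
[OCl⁻]/[HOCl] = 10^(pH − pKa) = 10^(8.17 − 7.53) = 4.365; fraction as HOCl = 1/(1 + 4.365) = 0.1864.
Free chlorine required for 1.75 ppm HOCl: 1.75 / 0.1864 = 9.389 ppm.
FC to add: 9.389 − 0.3 = 9.089 mg/L as Cl₂.
Cl₂ equivalent: 9.089 mg/L × 1,760,000 L = 16,000 g.
Product at 10.2% available Cl: 16,000 / 0.102 = 156,800 g.
Volume: 156,800 g ÷ 1.19 g/mL = 131,800 mL.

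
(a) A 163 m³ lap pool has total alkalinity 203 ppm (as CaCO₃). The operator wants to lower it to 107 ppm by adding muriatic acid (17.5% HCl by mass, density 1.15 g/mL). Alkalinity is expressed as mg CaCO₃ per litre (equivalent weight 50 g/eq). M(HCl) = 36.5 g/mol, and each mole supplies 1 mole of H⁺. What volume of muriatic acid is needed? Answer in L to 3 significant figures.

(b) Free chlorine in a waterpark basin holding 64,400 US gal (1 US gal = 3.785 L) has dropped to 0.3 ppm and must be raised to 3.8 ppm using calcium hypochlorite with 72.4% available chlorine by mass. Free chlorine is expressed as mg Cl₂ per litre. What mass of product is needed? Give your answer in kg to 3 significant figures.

(a) 56.8 L; (b) 1.18 kg

(a) Volume: 163 m³ = 163,000 L.
(a) Alkalinity to neutralize: (203 − 107) = 96 mg/L as CaCO₃ × 163,000 L = 15,650 g as CaCO₃.
(a) Equivalents of H⁺ required: 15,650 ÷ 50 g/eq = 313 eq = 313 mol HCl.
(a) Mass of HCl: 313 × 36.5 = 11,420 g.
(a) Mass of 17.5% solution: 11,420 / 0.175 = 65,270 g.
(a) Volume: 65,270 g ÷ 1.15 g/mL = 56,760 mL.

(b) Volume: 64,400 US gal × 3.785 L/gal = 243,754 L.
(b) Chlorine deficit: 3.8 − 0.3 = 3.5 ppm = 3.5 mg/L as Cl₂.
(b) Cl₂ equivalent needed: 3.5 mg/L × 243,754 L = 853,100 mg = 853.1 g.
(b) Product at 72.4% available chlorine: 853.1 / 0.724 = 1178 g.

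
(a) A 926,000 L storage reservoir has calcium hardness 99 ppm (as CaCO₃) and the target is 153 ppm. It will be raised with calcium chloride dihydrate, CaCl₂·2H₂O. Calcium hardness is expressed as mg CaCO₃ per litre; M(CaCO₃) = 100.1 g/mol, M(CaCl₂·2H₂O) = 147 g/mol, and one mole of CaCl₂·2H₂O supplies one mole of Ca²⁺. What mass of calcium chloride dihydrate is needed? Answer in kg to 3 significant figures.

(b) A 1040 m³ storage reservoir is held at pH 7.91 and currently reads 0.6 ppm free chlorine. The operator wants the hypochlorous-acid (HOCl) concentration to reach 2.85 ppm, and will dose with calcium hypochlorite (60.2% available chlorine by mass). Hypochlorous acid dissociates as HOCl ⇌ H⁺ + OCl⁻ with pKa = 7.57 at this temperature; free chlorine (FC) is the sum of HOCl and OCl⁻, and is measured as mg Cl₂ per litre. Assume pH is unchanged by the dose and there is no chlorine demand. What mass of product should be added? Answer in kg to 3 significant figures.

(a) Hardness to add: (153 − 99) = 54 mg/L as CaCO₃ × 926,000 L = 50,000 g as CaCO₃.
(a) Moles of Ca²⁺ (1 mol Ca²⁺ ≡ 1 mol CaCO₃): 50,000 / 100.1 g/mol = 499.5 mol.
(a) Mass of CaCl₂·2H₂O: 499.5 × 147 = 73,430 g.

(b) Volume: 1040 m³ = 1,040,000 L.
(b) [OCl⁻]/[HOCl] = 10^(pH − pKa) = 10^(7.91 − 7.57) = 2.188; fraction as HOCl = 1/(1 + 2.188) = 0.3137.
(b) Free chlorine required for 2.85 ppm HOCl: 2.85 / 0.3137 = 9.085 ppm.
(b) FC to add: 9.085 − 0.6 = 8.485 mg/L as Cl₂.
(b) Cl₂ equivalent: 8.485 mg/L × 1,040,000 L = 8825 g.
(b) Product at 60.2% available Cl: 8825 / 0.602 = 14,660 g.

(a) 73.4 kg; (b) 14.7 kg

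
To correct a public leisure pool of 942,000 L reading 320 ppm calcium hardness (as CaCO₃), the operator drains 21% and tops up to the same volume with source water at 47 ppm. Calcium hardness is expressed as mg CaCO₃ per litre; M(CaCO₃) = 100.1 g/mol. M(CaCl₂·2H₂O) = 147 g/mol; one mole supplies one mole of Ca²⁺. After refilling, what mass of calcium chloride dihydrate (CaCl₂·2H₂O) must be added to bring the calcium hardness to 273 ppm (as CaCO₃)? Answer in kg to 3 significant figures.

After draining 21% and refilling: 320 × 0.79 + 47 × 0.21 = 262.67 ppm.
Deficit to target: 273 − 262.67 = 10.33 mg/L.
As CaCO₃: 10.33 mg/L × 942,000 L = 9731 g; ÷ 100.1 = 97.21 mol Ca²⁺.
Mass: 97.21 × 147 = 14,290 g.

14.3 kg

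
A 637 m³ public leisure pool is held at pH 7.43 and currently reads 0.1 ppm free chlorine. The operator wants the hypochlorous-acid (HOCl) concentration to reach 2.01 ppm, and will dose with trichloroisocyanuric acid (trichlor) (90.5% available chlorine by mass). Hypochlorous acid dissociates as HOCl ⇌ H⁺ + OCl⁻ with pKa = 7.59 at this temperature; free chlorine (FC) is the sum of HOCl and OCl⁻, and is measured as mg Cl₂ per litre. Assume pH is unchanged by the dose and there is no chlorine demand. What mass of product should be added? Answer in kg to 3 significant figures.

2.32 kg

Volume: 637 m³ = 637,000 L.
[OCl⁻]/[HOCl] = 10^(pH − pKa) = 10^(7.43 − 7.59) = 0.6918; fraction as HOCl = 1/(1 + 0.6918) = 0.5911.
Free chlorine required for 2.01 ppm HOCl: 2.01 / 0.5911 = 3.401 ppm.
FC to add: 3.401 − 0.1 = 3.301 mg/L as Cl₂.
Cl₂ equivalent: 3.301 mg/L × 637,000 L = 2102 g.
Product at 90.5% available Cl: 2102 / 0.905 = 2323 g.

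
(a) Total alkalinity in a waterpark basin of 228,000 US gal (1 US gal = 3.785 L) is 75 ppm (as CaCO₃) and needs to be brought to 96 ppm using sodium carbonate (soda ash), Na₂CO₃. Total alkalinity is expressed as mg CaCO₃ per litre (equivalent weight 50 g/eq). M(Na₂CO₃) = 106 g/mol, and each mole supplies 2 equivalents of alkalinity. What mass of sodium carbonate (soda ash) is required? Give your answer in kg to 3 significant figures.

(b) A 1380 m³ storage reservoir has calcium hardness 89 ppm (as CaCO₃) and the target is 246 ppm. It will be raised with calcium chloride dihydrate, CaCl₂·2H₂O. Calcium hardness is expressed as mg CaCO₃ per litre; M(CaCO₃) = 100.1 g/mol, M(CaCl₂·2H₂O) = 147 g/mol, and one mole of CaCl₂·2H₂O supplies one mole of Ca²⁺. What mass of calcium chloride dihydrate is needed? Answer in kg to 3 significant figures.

(a) Volume: 228,000 US gal × 3.785 L/gal = 862,980 L.
(a) Alkalinity to add: (96 − 75) = 21 mg/L as CaCO₃ × 862,980 L = 18,120 g as CaCO₃.
(a) Equivalents: 18,120 g ÷ 50 g/eq = 362.5 eq.
(a) Each mole of Na₂CO₃ supplies 2 eq, so 362.5 / 2 = 181.2 mol.
(a) Mass: 181.2 mol × 106 g/mol = 19,210 g.

(b) Volume: 1380 m³ = 1,380,000 L.
(b) Hardness to add: (246 − 89) = 157 mg/L as CaCO₃ × 1,380,000 L = 216,700 g as CaCO₃.
(b) Moles of Ca²⁺ (1 mol Ca²⁺ ≡ 1 mol CaCO₃): 216,700 / 100.1 g/mol = 2164 mol.
(b) Mass of CaCl₂·2H₂O: 2164 × 147 = 318,200 g.

(a) 19.2 kg; (b) 318 kg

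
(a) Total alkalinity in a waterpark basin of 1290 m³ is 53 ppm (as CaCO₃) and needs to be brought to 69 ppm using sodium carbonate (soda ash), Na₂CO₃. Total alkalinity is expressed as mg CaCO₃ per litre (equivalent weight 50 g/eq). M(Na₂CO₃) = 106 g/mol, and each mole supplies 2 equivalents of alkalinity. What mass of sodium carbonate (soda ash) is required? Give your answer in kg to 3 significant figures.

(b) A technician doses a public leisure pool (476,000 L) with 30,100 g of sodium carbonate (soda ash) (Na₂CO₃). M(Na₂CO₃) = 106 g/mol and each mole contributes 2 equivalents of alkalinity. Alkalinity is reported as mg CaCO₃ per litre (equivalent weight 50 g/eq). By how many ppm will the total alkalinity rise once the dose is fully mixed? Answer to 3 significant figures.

(a) Volume: 1290 m³ = 1,290,000 L.
(a) Alkalinity to add: (69 − 53) = 16 mg/L as CaCO₃ × 1,290,000 L = 20,640 g as CaCO₃.
(a) Equivalents: 20,640 g ÷ 50 g/eq = 412.8 eq.
(a) Each mole of Na₂CO₃ supplies 2 eq, so 412.8 / 2 = 206.4 mol.
(a) Mass: 206.4 mol × 106 g/mol = 21,880 g.

(b) Moles of Na₂CO₃: 30,100 g ÷ 106 g/mol = 284 mol → 567.9 eq of alkalinity.
(b) As CaCO₃: 567.9 eq × 50 g/eq = 28,400 g.
(b) Rise: 28,400 g / 476,000 L × 1000 = 59.66 mg/L.

(a) 21.9 kg; (b) 59.7 ppm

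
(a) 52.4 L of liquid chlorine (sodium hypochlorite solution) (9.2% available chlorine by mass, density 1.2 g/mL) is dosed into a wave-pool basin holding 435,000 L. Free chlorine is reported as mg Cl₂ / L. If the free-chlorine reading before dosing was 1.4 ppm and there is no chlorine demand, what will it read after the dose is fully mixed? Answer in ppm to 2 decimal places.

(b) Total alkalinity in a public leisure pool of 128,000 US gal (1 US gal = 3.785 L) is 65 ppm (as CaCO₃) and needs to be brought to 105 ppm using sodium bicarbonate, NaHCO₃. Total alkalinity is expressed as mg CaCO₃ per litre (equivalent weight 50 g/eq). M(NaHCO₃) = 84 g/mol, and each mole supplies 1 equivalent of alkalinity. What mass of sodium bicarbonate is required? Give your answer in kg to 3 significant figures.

(a) 14.70 ppm; (b) 32.6 kg

(a) Mass of solution: 52.4 L × 1000 mL/L × 1.2 g/mL = 62,880 g.
(a) Available chlorine delivered: 62,880 g × 0.092 = 5785 g as Cl₂.
(a) Concentration rise: 5785 g / 435,000 L = 13.3 mg/L = 13.30 ppm.
(a) Final FC: 1.4 + 13.30 = 14.70 ppm.

(b) Volume: 128,000 US gal × 3.785 L/gal = 484,480 L.
(b) Alkalinity to add: (105 − 65) = 40 mg/L as CaCO₃ × 484,480 L = 19,380 g as CaCO₃.
(b) Equivalents: 19,380 g ÷ 50 g/eq = 387.6 eq.
(b) NaHCO₃ supplies 1 eq per mole → 387.6 mol.
(b) Mass: 387.6 mol × 84 g/mol = 32,560 g.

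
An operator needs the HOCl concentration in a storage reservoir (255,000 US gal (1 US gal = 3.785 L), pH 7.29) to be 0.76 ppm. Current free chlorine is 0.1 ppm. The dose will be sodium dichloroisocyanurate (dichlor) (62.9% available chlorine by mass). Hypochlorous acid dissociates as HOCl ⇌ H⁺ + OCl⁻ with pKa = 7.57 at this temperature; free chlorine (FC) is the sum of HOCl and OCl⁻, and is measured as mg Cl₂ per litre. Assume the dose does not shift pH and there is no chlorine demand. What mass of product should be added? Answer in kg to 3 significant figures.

1.62 kg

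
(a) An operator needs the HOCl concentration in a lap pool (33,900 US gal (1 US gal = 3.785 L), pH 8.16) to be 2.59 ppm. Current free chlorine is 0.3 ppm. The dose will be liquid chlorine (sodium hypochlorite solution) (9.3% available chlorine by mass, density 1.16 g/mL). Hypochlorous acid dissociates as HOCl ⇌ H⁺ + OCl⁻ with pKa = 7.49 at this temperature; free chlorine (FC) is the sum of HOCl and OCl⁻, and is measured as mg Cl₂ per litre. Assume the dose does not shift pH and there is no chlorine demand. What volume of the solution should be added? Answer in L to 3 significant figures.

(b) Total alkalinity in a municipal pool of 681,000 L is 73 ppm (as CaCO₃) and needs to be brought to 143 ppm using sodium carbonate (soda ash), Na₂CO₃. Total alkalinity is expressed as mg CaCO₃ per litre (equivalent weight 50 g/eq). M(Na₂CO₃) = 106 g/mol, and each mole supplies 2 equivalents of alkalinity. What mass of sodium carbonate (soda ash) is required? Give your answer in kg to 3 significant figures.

(a) 17.1 L; (b) 50.5 kg

(a) Volume: 33,900 US gal × 3.785 L/gal = 128,312 L.
(a) [OCl⁻]/[HOCl] = 10^(pH − pKa) = 10^(8.16 − 7.49) = 4.677; fraction as HOCl = 1/(1 + 4.677) = 0.1761.
(a) Free chlorine required for 2.59 ppm HOCl: 2.59 / 0.1761 = 14.7 ppm.
(a) FC to add: 14.7 − 0.3 = 14.4 mg/L as Cl₂.
(a) Cl₂ equivalent: 14.4 mg/L × 128,312 L = 1848 g.
(a) Product at 9.3% available Cl: 1848 / 0.093 = 19,870 g.
(a) Volume: 19,870 g ÷ 1.16 g/mL = 17,130 mL.

(b) Alkalinity to add: (143 − 73) = 70 mg/L as CaCO₃ × 681,000 L = 47,670 g as CaCO₃.
(b) Equivalents: 47,670 g ÷ 50 g/eq = 953.4 eq.
(b) Each mole of Na₂CO₃ supplies 2 eq, so 953.4 / 2 = 476.7 mol.
(b) Mass: 476.7 mol × 106 g/mol = 50,530 g.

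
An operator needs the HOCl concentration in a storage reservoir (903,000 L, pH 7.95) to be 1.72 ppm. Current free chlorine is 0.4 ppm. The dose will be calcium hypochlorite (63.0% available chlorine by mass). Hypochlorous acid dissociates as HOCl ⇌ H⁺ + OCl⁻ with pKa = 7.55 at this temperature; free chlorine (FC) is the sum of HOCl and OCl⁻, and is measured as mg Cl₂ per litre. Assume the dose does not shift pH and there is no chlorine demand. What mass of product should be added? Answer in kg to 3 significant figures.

[OCl⁻]/[HOCl] = 10^(pH − pKa) = 10^(7.95 − 7.55) = 2.512; fraction as HOCl = 1/(1 + 2.512) = 0.2847.
Free chlorine required for 1.72 ppm HOCl: 1.72 / 0.2847 = 6.04 ppm.
FC to add: 6.04 − 0.4 = 5.64 mg/L as Cl₂.
Cl₂ equivalent: 5.64 mg/L × 903,000 L = 5093 g.
Product at 63.0% available Cl: 5093 / 0.63 = 8085 g.

8.08 kg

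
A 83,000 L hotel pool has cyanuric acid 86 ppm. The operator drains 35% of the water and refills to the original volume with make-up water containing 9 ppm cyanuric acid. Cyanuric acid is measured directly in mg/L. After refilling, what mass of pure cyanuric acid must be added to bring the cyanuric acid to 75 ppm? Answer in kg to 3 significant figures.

After draining 35% and refilling: 86 × 0.65 + 9 × 0.35 = 59.05 ppm.
Deficit to target: 75 − 59.05 = 15.95 mg/L.
Mass: 15.95 mg/L × 83,000 L = 1324 g cyanuric acid.

1.32 kg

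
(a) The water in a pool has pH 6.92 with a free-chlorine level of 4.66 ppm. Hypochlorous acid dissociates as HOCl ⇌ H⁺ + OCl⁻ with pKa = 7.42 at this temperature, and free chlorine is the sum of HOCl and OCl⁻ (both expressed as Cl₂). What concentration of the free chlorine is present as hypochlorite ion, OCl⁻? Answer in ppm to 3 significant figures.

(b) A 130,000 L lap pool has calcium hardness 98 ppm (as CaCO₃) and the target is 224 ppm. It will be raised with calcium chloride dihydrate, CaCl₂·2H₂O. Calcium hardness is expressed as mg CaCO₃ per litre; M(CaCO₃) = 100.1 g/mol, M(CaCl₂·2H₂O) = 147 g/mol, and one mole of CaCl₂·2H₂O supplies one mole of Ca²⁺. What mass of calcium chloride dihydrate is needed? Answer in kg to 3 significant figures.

(a) [OCl⁻]/[HOCl] = 10^(pH − pKa) = 10^(6.92 − 7.42) = 10^-0.50 = 0.3162.
(a) Fraction as HOCl = 1 / (1 + 0.3162) = 0.7597.
(a) OCl⁻ = (1 − 0.7597) × 4.66 ppm = 1.12 ppm.

(b) Hardness to add: (224 − 98) = 126 mg/L as CaCO₃ × 130,000 L = 16,380 g as CaCO₃.
(b) Moles of Ca²⁺ (1 mol Ca²⁺ ≡ 1 mol CaCO₃): 16,380 / 100.1 g/mol = 163.6 mol.
(b) Mass of CaCl₂·2H₂O: 163.6 × 147 = 24,050 g.

(a) 1.12 ppm; (b) 24.1 kg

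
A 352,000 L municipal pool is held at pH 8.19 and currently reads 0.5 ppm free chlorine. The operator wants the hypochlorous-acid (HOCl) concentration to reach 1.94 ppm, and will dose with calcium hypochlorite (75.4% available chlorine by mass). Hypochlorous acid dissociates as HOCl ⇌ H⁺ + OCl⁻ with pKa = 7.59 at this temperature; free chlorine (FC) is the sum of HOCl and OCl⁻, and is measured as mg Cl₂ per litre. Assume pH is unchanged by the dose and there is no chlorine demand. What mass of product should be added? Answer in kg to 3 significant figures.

[OCl⁻]/[HOCl] = 10^(pH − pKa) = 10^(8.19 − 7.59) = 3.981; fraction as HOCl = 1/(1 + 3.981) = 0.2008.
Free chlorine required for 1.94 ppm HOCl: 1.94 / 0.2008 = 9.663 ppm.
FC to add: 9.663 − 0.5 = 9.163 mg/L as Cl₂.
Cl₂ equivalent: 9.163 mg/L × 352,000 L = 3225 g.
Product at 75.4% available Cl: 3225 / 0.754 = 4278 g.

4.28 kg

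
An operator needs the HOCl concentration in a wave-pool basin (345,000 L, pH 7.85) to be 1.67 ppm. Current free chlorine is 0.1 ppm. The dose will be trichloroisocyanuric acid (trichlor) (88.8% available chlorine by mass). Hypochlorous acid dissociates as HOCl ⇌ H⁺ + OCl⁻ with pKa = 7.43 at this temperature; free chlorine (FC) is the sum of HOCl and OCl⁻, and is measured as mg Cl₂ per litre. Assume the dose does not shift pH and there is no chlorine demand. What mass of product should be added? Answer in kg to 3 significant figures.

[OCl⁻]/[HOCl] = 10^(pH − pKa) = 10^(7.85 − 7.43) = 2.63; fraction as HOCl = 1/(1 + 2.63) = 0.2755.
Free chlorine required for 1.67 ppm HOCl: 1.67 / 0.2755 = 6.063 ppm.
FC to add: 6.063 − 0.1 = 5.963 mg/L as Cl₂.
Cl₂ equivalent: 5.963 mg/L × 345,000 L = 2057 g.
Product at 88.8% available Cl: 2057 / 0.888 = 2317 g.

2.32 kg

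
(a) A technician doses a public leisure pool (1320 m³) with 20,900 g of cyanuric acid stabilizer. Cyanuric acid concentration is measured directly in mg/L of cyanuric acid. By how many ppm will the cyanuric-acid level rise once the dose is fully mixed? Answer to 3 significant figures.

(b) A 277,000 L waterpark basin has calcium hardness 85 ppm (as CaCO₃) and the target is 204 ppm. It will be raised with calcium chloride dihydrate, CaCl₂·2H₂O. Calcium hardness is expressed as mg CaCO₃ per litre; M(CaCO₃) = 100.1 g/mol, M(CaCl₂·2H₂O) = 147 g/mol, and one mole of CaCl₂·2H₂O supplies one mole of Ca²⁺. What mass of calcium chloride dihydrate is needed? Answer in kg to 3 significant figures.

(a) Volume: 1320 m³ = 1,320,000 L.
(a) Rise: 20,900 g / 1,320,000 L × 1000 = 15.83 mg/L.

(b) Hardness to add: (204 − 85) = 119 mg/L as CaCO₃ × 277,000 L = 32,960 g as CaCO₃.
(b) Moles of Ca²⁺ (1 mol Ca²⁺ ≡ 1 mol CaCO₃): 32,960 / 100.1 g/mol = 329.3 mol.
(b) Mass of CaCl₂·2H₂O: 329.3 × 147 = 48,410 g.

(a) 15.8 ppm; (b) 48.4 kg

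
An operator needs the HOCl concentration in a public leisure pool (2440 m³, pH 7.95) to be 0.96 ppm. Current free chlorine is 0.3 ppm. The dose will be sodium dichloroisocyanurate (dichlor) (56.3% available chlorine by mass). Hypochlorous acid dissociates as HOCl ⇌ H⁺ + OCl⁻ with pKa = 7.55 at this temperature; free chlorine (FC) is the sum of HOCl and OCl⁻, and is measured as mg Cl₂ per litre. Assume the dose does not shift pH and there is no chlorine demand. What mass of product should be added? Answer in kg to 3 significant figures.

13.3 kg

Volume: 2440 m³ = 2,440,000 L.
[OCl⁻]/[HOCl] = 10^(pH − pKa) = 10^(7.95 − 7.55) = 2.512; fraction as HOCl = 1/(1 + 2.512) = 0.2847.
Free chlorine required for 0.96 ppm HOCl: 0.96 / 0.2847 = 3.371 ppm.
FC to add: 3.371 − 0.3 = 3.071 mg/L as Cl₂.
Cl₂ equivalent: 3.071 mg/L × 2,440,000 L = 7494 g.
Product at 56.3% available Cl: 7494 / 0.563 = 13,310 g.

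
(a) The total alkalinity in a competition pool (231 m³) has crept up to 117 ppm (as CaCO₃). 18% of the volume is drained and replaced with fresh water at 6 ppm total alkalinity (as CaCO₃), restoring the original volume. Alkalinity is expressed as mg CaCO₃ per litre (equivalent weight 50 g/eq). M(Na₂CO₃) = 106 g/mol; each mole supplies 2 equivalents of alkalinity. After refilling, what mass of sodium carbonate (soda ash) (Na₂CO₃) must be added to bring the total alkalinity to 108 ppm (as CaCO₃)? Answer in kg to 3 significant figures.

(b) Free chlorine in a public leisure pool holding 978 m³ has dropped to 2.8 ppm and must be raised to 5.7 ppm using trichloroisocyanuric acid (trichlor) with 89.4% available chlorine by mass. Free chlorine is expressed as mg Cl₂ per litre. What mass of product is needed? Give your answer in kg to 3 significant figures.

(a) Volume: 231 m³ = 231,000 L.
(a) After draining 18% and refilling: 117 × 0.82 + 6 × 0.18 = 97.02 ppm.
(a) Deficit to target: 108 − 97.02 = 10.98 mg/L.
(a) As CaCO₃: 10.98 mg/L × 231,000 L = 2536 g; ÷ 50 g/eq ÷ 2 = 25.36 mol Na₂CO₃.
(a) Mass: 25.36 × 106 = 2689 g.

(b) Volume: 978 m³ = 978,000 L.
(b) Chlorine deficit: 5.7 − 2.8 = 2.9 ppm = 2.9 mg/L as Cl₂.
(b) Cl₂ equivalent needed: 2.9 mg/L × 978,000 L = 2,836,000 mg = 2836 g.
(b) Product at 89.4% available chlorine: 2836 / 0.894 = 3172 g.

(a) 2.69 kg; (b) 3.17 kg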